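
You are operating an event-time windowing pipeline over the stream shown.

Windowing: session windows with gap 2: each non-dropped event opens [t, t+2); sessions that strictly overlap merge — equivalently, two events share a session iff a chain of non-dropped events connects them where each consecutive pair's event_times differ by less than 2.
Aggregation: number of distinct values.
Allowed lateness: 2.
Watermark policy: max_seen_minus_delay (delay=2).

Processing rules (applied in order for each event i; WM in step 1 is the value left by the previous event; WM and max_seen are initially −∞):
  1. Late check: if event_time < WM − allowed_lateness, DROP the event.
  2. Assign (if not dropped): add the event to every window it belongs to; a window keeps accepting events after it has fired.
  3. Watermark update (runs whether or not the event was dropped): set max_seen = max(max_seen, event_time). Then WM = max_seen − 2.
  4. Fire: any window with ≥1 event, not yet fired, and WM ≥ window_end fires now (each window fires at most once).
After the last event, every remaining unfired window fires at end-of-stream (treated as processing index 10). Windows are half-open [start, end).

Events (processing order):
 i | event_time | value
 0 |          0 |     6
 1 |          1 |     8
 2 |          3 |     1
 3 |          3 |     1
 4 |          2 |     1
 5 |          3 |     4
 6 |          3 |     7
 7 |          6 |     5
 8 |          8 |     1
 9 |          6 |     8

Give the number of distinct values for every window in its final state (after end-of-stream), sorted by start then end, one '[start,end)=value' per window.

i=0 t=0 v=6: → [0,2); WM=-2
i=1 t=1 v=8: → [0,3); WM=-1
i=2 t=3 v=1: → [3,5); WM=1
i=3 t=3 v=1: → [3,5); WM=1
i=4 t=2 v=1: → [0,5); WM=1
i=5 t=3 v=4: → [0,5); WM=1
i=6 t=3 v=7: → [0,5); WM=1
i=7 t=6 v=5: → [6,8); WM=4
i=8 t=8 v=1: → [8,10); WM=6
i=9 t=6 v=8: → [6,8); WM=6

[0,5)=5 [6,8)=2 [8,10)=1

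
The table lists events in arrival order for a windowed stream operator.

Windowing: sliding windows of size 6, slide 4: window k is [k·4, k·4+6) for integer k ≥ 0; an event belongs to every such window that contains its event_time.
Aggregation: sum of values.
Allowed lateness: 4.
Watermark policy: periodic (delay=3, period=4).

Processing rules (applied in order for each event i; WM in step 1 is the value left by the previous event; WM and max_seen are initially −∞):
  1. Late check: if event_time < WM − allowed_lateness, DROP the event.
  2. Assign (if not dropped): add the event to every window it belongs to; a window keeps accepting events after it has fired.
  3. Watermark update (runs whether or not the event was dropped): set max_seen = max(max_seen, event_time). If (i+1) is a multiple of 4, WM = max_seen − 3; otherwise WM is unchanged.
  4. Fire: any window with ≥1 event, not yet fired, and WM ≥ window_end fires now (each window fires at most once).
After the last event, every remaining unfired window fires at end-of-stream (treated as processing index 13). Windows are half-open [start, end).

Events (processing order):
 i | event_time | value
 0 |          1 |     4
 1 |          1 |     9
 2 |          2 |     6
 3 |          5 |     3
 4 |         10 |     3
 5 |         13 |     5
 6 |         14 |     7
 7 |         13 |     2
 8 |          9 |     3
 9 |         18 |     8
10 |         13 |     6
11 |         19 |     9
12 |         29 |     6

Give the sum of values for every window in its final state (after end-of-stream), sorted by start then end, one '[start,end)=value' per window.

[0,6)=22 [4,10)=6 [8,14)=19 [12,18)=20 [16,22)=17 [24,30)=6 [28,34)=6

i=0 t=1 v=4: → [0,6); WM=−∞
i=1 t=1 v=9: → [0,6); WM=−∞
i=2 t=2 v=6: → [0,6); WM=−∞
i=3 t=5 v=3: → [4,10),[0,6); WM=2
i=4 t=10 v=3: → [8,14); WM=2
i=5 t=13 v=5: → [12,18),[8,14); WM=2
i=6 t=14 v=7: → [12,18); WM=2
i=7 t=13 v=2: → [12,18),[8,14); WM=11; [0,6) fires=22 [4,10) fires=3
i=8 t=9 v=3: → [8,14),[4,10); WM=11
i=9 t=18 v=8: → [16,22); WM=11
i=10 t=13 v=6: → [12,18),[8,14); WM=11
i=11 t=19 v=9: → [16,22); WM=16; [8,14) fires=19
i=12 t=29 v=6: → [28,34),[24,30); WM=16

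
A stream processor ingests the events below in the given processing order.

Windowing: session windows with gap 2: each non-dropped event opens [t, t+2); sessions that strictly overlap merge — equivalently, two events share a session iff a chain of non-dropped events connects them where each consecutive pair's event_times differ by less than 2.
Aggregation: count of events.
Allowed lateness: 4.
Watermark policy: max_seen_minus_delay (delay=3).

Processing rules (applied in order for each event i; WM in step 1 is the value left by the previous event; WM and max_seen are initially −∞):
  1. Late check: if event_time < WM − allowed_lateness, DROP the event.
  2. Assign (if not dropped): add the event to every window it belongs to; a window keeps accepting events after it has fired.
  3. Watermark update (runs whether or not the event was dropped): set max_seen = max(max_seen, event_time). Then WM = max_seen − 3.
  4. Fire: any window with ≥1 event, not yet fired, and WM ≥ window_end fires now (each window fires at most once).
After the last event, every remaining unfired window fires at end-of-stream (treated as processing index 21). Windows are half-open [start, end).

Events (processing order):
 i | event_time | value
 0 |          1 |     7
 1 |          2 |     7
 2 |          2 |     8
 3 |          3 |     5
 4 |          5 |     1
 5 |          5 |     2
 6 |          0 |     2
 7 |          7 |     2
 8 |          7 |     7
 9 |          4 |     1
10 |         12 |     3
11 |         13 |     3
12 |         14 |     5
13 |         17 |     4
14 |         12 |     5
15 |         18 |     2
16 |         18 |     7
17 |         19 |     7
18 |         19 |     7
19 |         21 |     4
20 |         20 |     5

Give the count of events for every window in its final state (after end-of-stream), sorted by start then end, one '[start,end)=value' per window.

i=0 t=1 v=7: → [1,3); WM=-2
i=1 t=2 v=7: → [1,4); WM=-1
i=2 t=2 v=8: → [1,4); WM=-1
i=3 t=3 v=5: → [1,5); WM=0
i=4 t=5 v=1: → [5,7); WM=2
i=5 t=5 v=2: → [5,7); WM=2
i=6 t=0 v=2: → [0,5); WM=2
i=7 t=7 v=2: → [7,9); WM=4
i=8 t=7 v=7: → [7,9); WM=4
i=9 t=4 v=1: → [0,7); WM=4
i=10 t=12 v=3: → [12,14); WM=9
i=11 t=13 v=3: → [12,15); WM=10
i=12 t=14 v=5: → [12,16); WM=11
i=13 t=17 v=4: → [17,19); WM=14
i=14 t=12 v=5: → [12,16); WM=14
i=15 t=18 v=2: → [17,20); WM=15
i=16 t=18 v=7: → [17,20); WM=15
i=17 t=19 v=7: → [17,21); WM=16
i=18 t=19 v=7: → [17,21); WM=16
i=19 t=21 v=4: → [21,23); WM=18
i=20 t=20 v=5: → [17,23); WM=18

[0,7)=8 [7,9)=2 [12,16)=4 [17,23)=7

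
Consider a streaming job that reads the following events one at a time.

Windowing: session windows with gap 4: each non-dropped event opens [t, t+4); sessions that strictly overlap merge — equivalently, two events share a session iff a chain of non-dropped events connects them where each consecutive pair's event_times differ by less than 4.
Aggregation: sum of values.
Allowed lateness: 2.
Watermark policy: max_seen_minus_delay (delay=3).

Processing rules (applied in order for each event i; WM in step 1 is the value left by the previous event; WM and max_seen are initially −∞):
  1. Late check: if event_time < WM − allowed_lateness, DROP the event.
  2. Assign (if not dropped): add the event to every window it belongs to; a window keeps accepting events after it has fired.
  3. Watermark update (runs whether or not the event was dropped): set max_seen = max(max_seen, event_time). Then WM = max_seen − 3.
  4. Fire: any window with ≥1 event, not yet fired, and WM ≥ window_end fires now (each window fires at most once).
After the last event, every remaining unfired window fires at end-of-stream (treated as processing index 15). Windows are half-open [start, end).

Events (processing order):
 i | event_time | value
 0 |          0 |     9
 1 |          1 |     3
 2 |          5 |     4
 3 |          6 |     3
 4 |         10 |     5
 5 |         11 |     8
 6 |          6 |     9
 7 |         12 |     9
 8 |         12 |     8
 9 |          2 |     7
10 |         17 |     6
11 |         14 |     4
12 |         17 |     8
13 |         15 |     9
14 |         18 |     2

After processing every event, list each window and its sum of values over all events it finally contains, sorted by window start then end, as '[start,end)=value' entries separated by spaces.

[0,5)=12 [5,10)=16 [10,22)=59

i=0 t=0 v=9: → [0,4); WM=-3
i=1 t=1 v=3: → [0,5); WM=-2
i=2 t=5 v=4: → [5,9); WM=2
i=3 t=6 v=3: → [5,10); WM=3
i=4 t=10 v=5: → [10,14); WM=7
i=5 t=11 v=8: → [10,15); WM=8
i=6 t=6 v=9: → [5,10); WM=8
i=7 t=12 v=9: → [10,16); WM=9
i=8 t=12 v=8: → [10,16); WM=9
i=9 t=2 v=7: DROP (t<9-2); WM=9
i=10 t=17 v=6: → [17,21); WM=14
i=11 t=14 v=4: → [10,21); WM=14
i=12 t=17 v=8: → [10,21); WM=14
i=13 t=15 v=9: → [10,21); WM=14
i=14 t=18 v=2: → [10,22); WM=15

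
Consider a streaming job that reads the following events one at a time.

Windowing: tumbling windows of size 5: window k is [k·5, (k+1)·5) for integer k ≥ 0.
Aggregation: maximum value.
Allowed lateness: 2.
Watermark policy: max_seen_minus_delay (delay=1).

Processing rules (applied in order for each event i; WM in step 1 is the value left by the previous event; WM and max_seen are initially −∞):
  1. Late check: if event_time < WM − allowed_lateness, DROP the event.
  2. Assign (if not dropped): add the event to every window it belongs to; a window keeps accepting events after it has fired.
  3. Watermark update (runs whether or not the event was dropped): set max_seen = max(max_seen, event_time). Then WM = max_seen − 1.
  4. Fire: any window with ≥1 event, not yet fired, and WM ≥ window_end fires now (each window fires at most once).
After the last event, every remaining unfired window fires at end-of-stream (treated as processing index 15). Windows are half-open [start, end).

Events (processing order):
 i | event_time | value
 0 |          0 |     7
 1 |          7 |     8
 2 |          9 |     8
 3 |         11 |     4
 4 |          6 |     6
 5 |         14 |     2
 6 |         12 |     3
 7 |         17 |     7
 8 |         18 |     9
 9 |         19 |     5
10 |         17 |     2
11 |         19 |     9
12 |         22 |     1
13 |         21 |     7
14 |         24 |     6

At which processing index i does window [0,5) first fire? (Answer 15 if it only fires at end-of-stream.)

i=0 t=0 v=7: → [0,5); WM=-1
i=1 t=7 v=8: → [5,10); WM=6; [0,5) fires=7
i=2 t=9 v=8: → [5,10); WM=8
i=3 t=11 v=4: → [10,15); WM=10; [5,10) fires=8
i=4 t=6 v=6: DROP (t<10-2); WM=10
i=5 t=14 v=2: → [10,15); WM=13
i=6 t=12 v=3: → [10,15); WM=13
i=7 t=17 v=7: → [15,20); WM=16; [10,15) fires=4
i=8 t=18 v=9: → [15,20); WM=17
i=9 t=19 v=5: → [15,20); WM=18
i=10 t=17 v=2: → [15,20); WM=18
i=11 t=19 v=9: → [15,20); WM=18
i=12 t=22 v=1: → [20,25); WM=21; [15,20) fires=9
i=13 t=21 v=7: → [20,25); WM=21
i=14 t=24 v=6: → [20,25); WM=23

1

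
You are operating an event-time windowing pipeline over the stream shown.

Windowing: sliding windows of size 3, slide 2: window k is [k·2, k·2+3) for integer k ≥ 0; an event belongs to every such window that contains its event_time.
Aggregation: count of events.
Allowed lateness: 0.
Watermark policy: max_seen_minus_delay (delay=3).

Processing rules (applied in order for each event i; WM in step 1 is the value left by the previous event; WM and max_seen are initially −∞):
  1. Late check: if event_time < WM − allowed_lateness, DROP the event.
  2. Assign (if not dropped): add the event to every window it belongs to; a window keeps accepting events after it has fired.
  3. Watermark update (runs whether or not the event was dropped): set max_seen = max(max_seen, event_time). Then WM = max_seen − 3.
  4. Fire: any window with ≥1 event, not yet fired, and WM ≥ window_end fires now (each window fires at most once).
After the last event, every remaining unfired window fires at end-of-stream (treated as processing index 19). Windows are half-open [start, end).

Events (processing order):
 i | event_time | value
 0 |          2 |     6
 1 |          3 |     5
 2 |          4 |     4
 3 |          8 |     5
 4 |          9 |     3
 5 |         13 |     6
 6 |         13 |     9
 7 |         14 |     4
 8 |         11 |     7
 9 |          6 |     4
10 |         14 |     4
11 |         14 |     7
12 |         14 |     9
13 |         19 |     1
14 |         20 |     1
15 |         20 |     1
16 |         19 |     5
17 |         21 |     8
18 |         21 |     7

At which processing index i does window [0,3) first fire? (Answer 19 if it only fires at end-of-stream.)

3

i=0 t=2 v=6: → [2,5),[0,3); WM=-1
i=1 t=3 v=5: → [2,5); WM=0
i=2 t=4 v=4: → [4,7),[2,5); WM=1
i=3 t=8 v=5: → [8,11),[6,9); WM=5; [0,3) fires=1 [2,5) fires=3
i=4 t=9 v=3: → [8,11); WM=6
i=5 t=13 v=6: → [12,15); WM=10; [4,7) fires=1 [6,9) fires=1
i=6 t=13 v=9: → [12,15); WM=10
i=7 t=14 v=4: → [14,17),[12,15); WM=11; [8,11) fires=2
i=8 t=11 v=7: → [10,13); WM=11
i=9 t=6 v=4: DROP (t<11-0); WM=11
i=10 t=14 v=4: → [14,17),[12,15); WM=11
i=11 t=14 v=7: → [14,17),[12,15); WM=11
i=12 t=14 v=9: → [14,17),[12,15); WM=11
i=13 t=19 v=1: → [18,21); WM=16; [10,13) fires=1 [12,15) fires=6
i=14 t=20 v=1: → [20,23),[18,21); WM=17; [14,17) fires=4
i=15 t=20 v=1: → [20,23),[18,21); WM=17
i=16 t=19 v=5: → [18,21); WM=17
i=17 t=21 v=8: → [20,23); WM=18
i=18 t=21 v=7: → [20,23); WM=18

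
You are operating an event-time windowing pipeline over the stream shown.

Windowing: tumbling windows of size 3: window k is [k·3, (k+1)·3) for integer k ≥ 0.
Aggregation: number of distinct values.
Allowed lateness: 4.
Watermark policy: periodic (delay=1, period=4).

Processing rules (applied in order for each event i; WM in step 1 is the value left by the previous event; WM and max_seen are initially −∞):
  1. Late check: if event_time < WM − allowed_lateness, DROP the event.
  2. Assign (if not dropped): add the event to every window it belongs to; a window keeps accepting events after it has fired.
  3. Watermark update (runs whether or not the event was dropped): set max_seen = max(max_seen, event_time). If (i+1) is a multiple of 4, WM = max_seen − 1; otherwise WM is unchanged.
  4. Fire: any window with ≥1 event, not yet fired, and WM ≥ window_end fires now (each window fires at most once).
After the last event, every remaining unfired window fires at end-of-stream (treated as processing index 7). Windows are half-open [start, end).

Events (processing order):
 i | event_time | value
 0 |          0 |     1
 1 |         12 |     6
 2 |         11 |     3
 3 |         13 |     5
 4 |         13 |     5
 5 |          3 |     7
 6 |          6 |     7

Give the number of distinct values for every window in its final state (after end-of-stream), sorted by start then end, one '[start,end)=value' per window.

[0,3)=1 [9,12)=1 [12,15)=2

i=0 t=0 v=1: → [0,3); WM=−∞
i=1 t=12 v=6: → [12,15); WM=−∞
i=2 t=11 v=3: → [9,12); WM=−∞
i=3 t=13 v=5: → [12,15); WM=12; [0,3) fires=1 [9,12) fires=1
i=4 t=13 v=5: → [12,15); WM=12
i=5 t=3 v=7: DROP (t<12-4); WM=12
i=6 t=6 v=7: DROP (t<12-4); WM=12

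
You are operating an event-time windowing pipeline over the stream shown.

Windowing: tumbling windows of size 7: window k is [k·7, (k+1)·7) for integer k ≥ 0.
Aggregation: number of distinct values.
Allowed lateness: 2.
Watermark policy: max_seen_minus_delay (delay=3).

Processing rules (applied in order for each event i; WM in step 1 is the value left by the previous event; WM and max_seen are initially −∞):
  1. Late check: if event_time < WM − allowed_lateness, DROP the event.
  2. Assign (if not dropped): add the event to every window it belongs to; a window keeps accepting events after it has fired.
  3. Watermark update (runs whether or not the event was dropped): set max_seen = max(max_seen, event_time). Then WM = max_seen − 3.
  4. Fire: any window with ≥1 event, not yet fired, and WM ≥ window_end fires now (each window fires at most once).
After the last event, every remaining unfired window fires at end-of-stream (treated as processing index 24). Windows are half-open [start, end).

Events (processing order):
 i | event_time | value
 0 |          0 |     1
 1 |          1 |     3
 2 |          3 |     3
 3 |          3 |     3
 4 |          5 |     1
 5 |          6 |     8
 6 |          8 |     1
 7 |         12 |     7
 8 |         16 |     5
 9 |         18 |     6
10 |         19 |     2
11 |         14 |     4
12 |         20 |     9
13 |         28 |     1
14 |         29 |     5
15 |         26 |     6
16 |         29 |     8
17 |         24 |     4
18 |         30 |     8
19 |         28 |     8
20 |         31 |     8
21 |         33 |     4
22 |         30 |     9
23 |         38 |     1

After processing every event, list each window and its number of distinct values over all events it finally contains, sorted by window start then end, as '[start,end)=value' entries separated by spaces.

i=0 t=0 v=1: → [0,7); WM=-3
i=1 t=1 v=3: → [0,7); WM=-2
i=2 t=3 v=3: → [0,7); WM=0
i=3 t=3 v=3: → [0,7); WM=0
i=4 t=5 v=1: → [0,7); WM=2
i=5 t=6 v=8: → [0,7); WM=3
i=6 t=8 v=1: → [7,14); WM=5
i=7 t=12 v=7: → [7,14); WM=9; [0,7) fires=3
i=8 t=16 v=5: → [14,21); WM=13
i=9 t=18 v=6: → [14,21); WM=15; [7,14) fires=2
i=10 t=19 v=2: → [14,21); WM=16
i=11 t=14 v=4: → [14,21); WM=16
i=12 t=20 v=9: → [14,21); WM=17
i=13 t=28 v=1: → [28,35); WM=25; [14,21) fires=5
i=14 t=29 v=5: → [28,35); WM=26
i=15 t=26 v=6: → [21,28); WM=26
i=16 t=29 v=8: → [28,35); WM=26
i=17 t=24 v=4: → [21,28); WM=26
i=18 t=30 v=8: → [28,35); WM=27
i=19 t=28 v=8: → [28,35); WM=27
i=20 t=31 v=8: → [28,35); WM=28; [21,28) fires=2
i=21 t=33 v=4: → [28,35); WM=30
i=22 t=30 v=9: → [28,35); WM=30
i=23 t=38 v=1: → [35,42); WM=35; [28,35) fires=5

[0,7)=3 [7,14)=2 [14,21)=5 [21,28)=2 [28,35)=5 [35,42)=1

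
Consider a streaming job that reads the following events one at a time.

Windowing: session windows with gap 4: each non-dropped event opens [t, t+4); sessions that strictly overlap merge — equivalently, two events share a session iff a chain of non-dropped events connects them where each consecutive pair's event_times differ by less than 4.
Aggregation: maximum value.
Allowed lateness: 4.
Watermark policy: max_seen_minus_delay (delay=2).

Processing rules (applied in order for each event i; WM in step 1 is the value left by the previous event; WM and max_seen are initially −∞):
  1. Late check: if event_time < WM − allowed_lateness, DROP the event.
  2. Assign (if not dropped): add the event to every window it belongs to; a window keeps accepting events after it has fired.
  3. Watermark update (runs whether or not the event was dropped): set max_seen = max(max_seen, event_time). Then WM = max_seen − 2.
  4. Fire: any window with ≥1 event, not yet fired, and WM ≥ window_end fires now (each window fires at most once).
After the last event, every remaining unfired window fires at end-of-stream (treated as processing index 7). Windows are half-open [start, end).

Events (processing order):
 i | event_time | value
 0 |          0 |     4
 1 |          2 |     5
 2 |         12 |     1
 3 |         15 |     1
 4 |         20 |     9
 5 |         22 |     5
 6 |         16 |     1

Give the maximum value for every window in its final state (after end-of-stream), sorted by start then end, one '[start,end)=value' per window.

[0,6)=5 [12,20)=1 [20,26)=9

i=0 t=0 v=4: → [0,4); WM=-2
i=1 t=2 v=5: → [0,6); WM=0
i=2 t=12 v=1: → [12,16); WM=10
i=3 t=15 v=1: → [12,19); WM=13
i=4 t=20 v=9: → [20,24); WM=18
i=5 t=22 v=5: → [20,26); WM=20
i=6 t=16 v=1: → [12,20); WM=20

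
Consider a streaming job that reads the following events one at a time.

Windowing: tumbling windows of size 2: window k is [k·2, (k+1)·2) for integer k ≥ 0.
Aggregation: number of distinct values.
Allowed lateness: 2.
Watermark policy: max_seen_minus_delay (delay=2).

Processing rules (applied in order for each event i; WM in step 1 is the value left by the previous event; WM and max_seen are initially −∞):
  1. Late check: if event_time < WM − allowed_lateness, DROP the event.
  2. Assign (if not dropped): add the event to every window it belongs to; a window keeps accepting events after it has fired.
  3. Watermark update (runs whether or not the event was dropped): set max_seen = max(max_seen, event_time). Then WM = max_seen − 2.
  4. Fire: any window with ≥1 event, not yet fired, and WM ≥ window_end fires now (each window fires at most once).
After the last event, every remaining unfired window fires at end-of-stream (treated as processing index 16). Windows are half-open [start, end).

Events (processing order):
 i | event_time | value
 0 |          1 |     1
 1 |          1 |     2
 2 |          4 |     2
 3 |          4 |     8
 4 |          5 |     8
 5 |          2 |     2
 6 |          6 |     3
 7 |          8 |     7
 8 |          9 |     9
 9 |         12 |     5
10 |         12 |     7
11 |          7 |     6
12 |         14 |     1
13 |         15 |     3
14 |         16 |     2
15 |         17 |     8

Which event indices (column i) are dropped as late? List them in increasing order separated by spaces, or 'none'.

11

i=0 t=1 v=1: → [0,2); WM=-1
i=1 t=1 v=2: → [0,2); WM=-1
i=2 t=4 v=2: → [4,6); WM=2; [0,2) fires=2
i=3 t=4 v=8: → [4,6); WM=2
i=4 t=5 v=8: → [4,6); WM=3
i=5 t=2 v=2: → [2,4); WM=3
i=6 t=6 v=3: → [6,8); WM=4; [2,4) fires=1
i=7 t=8 v=7: → [8,10); WM=6; [4,6) fires=2
i=8 t=9 v=9: → [8,10); WM=7
i=9 t=12 v=5: → [12,14); WM=10; [6,8) fires=1 [8,10) fires=2
i=10 t=12 v=7: → [12,14); WM=10
i=11 t=7 v=6: DROP (t<10-2); WM=10
i=12 t=14 v=1: → [14,16); WM=12
i=13 t=15 v=3: → [14,16); WM=13
i=14 t=16 v=2: → [16,18); WM=14; [12,14) fires=2
i=15 t=17 v=8: → [16,18); WM=15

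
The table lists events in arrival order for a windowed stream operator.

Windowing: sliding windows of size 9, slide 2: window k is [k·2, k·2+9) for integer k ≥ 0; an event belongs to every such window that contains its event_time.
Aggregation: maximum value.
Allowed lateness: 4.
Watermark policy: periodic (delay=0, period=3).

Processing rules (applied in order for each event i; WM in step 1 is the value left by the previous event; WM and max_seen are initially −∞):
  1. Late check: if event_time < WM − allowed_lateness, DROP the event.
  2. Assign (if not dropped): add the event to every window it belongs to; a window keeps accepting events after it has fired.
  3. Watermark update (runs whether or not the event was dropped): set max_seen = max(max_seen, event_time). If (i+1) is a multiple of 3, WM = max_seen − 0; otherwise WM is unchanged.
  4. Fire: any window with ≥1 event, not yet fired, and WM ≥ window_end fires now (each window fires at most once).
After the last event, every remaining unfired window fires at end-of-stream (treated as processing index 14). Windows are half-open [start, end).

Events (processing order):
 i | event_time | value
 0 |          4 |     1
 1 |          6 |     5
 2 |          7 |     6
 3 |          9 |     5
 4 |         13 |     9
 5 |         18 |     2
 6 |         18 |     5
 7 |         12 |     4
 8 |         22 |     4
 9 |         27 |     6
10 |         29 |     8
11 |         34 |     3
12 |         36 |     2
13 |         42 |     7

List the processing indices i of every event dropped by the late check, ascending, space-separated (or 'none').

i=0 t=4 v=1: → [4,13),[2,11),[0,9); WM=−∞
i=1 t=6 v=5: → [6,15),[4,13),[2,11),[0,9); WM=−∞
i=2 t=7 v=6: → [6,15),[4,13),[2,11),[0,9); WM=7
i=3 t=9 v=5: → [8,17),[6,15),[4,13),[2,11); WM=7
i=4 t=13 v=9: → [12,21),[10,19),[8,17),[6,15); WM=7
i=5 t=18 v=2: → [18,27),[16,25),[14,23),[12,21),[10,19); WM=18; [0,9) fires=6 [2,11) fires=6 [4,13) fires=6 [6,15) fires=9 [8,17) fires=9
i=6 t=18 v=5: → [18,27),[16,25),[14,23),[12,21),[10,19); WM=18
i=7 t=12 v=4: DROP (t<18-4); WM=18
i=8 t=22 v=4: → [22,31),[20,29),[18,27),[16,25),[14,23); WM=22; [10,19) fires=9 [12,21) fires=9
i=9 t=27 v=6: → [26,35),[24,33),[22,31),[20,29); WM=22
i=10 t=29 v=8: → [28,37),[26,35),[24,33),[22,31); WM=22
i=11 t=34 v=3: → [34,43),[32,41),[30,39),[28,37),[26,35); WM=34; [14,23) fires=5 [16,25) fires=5 [18,27) fires=5 [20,29) fires=6 [22,31) fires=8 [24,33) fires=8
i=12 t=36 v=2: → [36,45),[34,43),[32,41),[30,39),[28,37); WM=34
i=13 t=42 v=7: → [42,51),[40,49),[38,47),[36,45),[34,43); WM=34

7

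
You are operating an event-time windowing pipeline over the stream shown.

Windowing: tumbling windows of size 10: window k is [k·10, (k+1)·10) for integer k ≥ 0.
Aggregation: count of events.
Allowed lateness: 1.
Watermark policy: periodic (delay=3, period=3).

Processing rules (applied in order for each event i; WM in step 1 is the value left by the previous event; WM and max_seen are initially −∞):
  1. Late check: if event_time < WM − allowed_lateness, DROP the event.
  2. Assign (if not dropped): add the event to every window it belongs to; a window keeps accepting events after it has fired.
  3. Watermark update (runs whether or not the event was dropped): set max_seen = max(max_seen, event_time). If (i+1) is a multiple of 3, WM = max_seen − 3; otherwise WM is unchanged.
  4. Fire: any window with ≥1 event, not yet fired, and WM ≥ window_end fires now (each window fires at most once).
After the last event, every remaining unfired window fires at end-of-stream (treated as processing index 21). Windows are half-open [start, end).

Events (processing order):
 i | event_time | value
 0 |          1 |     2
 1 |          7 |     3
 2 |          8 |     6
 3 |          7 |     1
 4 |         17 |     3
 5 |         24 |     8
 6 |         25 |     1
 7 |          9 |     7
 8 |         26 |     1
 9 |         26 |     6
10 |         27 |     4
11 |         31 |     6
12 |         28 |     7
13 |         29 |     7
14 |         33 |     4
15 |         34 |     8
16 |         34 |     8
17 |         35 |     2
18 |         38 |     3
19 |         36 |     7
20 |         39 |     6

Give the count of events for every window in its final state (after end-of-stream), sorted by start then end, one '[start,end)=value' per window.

[0,10)=4 [10,20)=1 [20,30)=7 [30,40)=8

i=0 t=1 v=2: → [0,10); WM=−∞
i=1 t=7 v=3: → [0,10); WM=−∞
i=2 t=8 v=6: → [0,10); WM=5
i=3 t=7 v=1: → [0,10); WM=5
i=4 t=17 v=3: → [10,20); WM=5
i=5 t=24 v=8: → [20,30); WM=21; [0,10) fires=4 [10,20) fires=1
i=6 t=25 v=1: → [20,30); WM=21
i=7 t=9 v=7: DROP (t<21-1); WM=21
i=8 t=26 v=1: → [20,30); WM=23
i=9 t=26 v=6: → [20,30); WM=23
i=10 t=27 v=4: → [20,30); WM=23
i=11 t=31 v=6: → [30,40); WM=28
i=12 t=28 v=7: → [20,30); WM=28
i=13 t=29 v=7: → [20,30); WM=28
i=14 t=33 v=4: → [30,40); WM=30; [20,30) fires=7
i=15 t=34 v=8: → [30,40); WM=30
i=16 t=34 v=8: → [30,40); WM=30
i=17 t=35 v=2: → [30,40); WM=32
i=18 t=38 v=3: → [30,40); WM=32
i=19 t=36 v=7: → [30,40); WM=32
i=20 t=39 v=6: → [30,40); WM=36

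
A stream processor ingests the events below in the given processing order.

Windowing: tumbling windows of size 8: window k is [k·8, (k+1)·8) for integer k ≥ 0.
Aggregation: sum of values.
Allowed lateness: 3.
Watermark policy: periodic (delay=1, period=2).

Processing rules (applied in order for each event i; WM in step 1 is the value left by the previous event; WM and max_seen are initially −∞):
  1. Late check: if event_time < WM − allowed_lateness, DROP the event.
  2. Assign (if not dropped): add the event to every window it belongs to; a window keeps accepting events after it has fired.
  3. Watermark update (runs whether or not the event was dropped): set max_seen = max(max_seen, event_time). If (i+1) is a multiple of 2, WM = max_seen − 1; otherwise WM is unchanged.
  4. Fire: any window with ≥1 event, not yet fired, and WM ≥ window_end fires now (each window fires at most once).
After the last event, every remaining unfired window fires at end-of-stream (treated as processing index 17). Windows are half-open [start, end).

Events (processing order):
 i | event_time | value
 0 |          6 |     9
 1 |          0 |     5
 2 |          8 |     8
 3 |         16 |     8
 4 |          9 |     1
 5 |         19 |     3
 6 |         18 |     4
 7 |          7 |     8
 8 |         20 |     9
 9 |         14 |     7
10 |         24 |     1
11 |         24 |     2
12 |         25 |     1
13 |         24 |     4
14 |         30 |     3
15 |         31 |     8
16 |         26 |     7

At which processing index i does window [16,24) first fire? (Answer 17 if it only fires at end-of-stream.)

i=0 t=6 v=9: → [0,8); WM=−∞
i=1 t=0 v=5: → [0,8); WM=5
i=2 t=8 v=8: → [8,16); WM=5
i=3 t=16 v=8: → [16,24); WM=15; [0,8) fires=14
i=4 t=9 v=1: DROP (t<15-3); WM=15
i=5 t=19 v=3: → [16,24); WM=18; [8,16) fires=8
i=6 t=18 v=4: → [16,24); WM=18
i=7 t=7 v=8: DROP (t<18-3); WM=18
i=8 t=20 v=9: → [16,24); WM=18
i=9 t=14 v=7: DROP (t<18-3); WM=19
i=10 t=24 v=1: → [24,32); WM=19
i=11 t=24 v=2: → [24,32); WM=23
i=12 t=25 v=1: → [24,32); WM=23
i=13 t=24 v=4: → [24,32); WM=24; [16,24) fires=24
i=14 t=30 v=3: → [24,32); WM=24
i=15 t=31 v=8: → [24,32); WM=30
i=16 t=26 v=7: DROP (t<30-3); WM=30

13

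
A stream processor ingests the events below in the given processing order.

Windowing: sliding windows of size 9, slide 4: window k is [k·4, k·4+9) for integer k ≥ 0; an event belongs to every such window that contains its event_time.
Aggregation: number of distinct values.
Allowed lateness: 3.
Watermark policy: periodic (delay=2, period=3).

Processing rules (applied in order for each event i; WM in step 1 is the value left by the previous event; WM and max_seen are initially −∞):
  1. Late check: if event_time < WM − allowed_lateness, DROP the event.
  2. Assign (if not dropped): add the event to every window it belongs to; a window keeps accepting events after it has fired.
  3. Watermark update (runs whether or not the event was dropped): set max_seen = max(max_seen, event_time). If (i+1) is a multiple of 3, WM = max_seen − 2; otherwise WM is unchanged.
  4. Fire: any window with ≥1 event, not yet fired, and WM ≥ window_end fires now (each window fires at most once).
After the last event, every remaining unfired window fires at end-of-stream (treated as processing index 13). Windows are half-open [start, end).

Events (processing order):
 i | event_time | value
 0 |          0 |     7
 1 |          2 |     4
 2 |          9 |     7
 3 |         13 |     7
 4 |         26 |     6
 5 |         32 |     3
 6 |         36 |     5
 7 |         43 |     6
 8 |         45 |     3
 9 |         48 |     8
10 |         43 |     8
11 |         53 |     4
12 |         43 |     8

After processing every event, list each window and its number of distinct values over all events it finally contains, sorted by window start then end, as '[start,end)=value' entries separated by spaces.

i=0 t=0 v=7: → [0,9); WM=−∞
i=1 t=2 v=4: → [0,9); WM=−∞
i=2 t=9 v=7: → [8,17),[4,13); WM=7
i=3 t=13 v=7: → [12,21),[8,17); WM=7
i=4 t=26 v=6: → [24,33),[20,29); WM=7
i=5 t=32 v=3: → [32,41),[28,37),[24,33); WM=30; [0,9) fires=2 [4,13) fires=1 [8,17) fires=1 [12,21) fires=1 [20,29) fires=1
i=6 t=36 v=5: → [36,45),[32,41),[28,37); WM=30
i=7 t=43 v=6: → [40,49),[36,45); WM=30
i=8 t=45 v=3: → [44,53),[40,49); WM=43; [24,33) fires=2 [28,37) fires=2 [32,41) fires=2
i=9 t=48 v=8: → [48,57),[44,53),[40,49); WM=43
i=10 t=43 v=8: → [40,49),[36,45); WM=43
i=11 t=53 v=4: → [52,61),[48,57); WM=51; [36,45) fires=3 [40,49) fires=3
i=12 t=43 v=8: DROP (t<51-3); WM=51

[0,9)=2 [4,13)=1 [8,17)=1 [12,21)=1 [20,29)=1 [24,33)=2 [28,37)=2 [32,41)=2 [36,45)=3 [40,49)=3 [44,53)=2 [48,57)=2 [52,61)=1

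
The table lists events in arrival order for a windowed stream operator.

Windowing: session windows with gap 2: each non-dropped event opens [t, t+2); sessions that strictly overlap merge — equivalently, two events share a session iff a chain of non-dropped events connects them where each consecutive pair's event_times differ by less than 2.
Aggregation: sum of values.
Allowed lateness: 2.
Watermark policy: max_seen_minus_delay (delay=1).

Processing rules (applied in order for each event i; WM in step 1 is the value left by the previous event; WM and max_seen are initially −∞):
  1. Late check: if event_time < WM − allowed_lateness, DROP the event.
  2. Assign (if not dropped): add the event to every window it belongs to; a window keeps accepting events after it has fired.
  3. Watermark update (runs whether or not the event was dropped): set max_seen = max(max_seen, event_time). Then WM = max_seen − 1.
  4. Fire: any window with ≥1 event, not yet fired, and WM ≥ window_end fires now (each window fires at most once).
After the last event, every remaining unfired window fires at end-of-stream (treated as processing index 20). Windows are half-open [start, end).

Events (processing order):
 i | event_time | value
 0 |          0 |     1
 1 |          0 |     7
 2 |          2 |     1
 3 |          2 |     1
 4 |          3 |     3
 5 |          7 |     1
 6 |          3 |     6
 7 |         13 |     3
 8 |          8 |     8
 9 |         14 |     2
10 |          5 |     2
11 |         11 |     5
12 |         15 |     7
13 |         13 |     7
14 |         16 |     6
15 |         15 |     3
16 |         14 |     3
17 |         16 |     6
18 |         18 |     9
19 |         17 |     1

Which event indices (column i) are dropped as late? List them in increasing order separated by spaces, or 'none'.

6 8 10

i=0 t=0 v=1: → [0,2); WM=-1
i=1 t=0 v=7: → [0,2); WM=-1
i=2 t=2 v=1: → [2,4); WM=1
i=3 t=2 v=1: → [2,4); WM=1
i=4 t=3 v=3: → [2,5); WM=2
i=5 t=7 v=1: → [7,9); WM=6
i=6 t=3 v=6: DROP (t<6-2); WM=6
i=7 t=13 v=3: → [13,15); WM=12
i=8 t=8 v=8: DROP (t<12-2); WM=12
i=9 t=14 v=2: → [13,16); WM=13
i=10 t=5 v=2: DROP (t<13-2); WM=13
i=11 t=11 v=5: → [11,13); WM=13
i=12 t=15 v=7: → [13,17); WM=14
i=13 t=13 v=7: → [13,17); WM=14
i=14 t=16 v=6: → [13,18); WM=15
i=15 t=15 v=3: → [13,18); WM=15
i=16 t=14 v=3: → [13,18); WM=15
i=17 t=16 v=6: → [13,18); WM=15
i=18 t=18 v=9: → [18,20); WM=17
i=19 t=17 v=1: → [13,20); WM=17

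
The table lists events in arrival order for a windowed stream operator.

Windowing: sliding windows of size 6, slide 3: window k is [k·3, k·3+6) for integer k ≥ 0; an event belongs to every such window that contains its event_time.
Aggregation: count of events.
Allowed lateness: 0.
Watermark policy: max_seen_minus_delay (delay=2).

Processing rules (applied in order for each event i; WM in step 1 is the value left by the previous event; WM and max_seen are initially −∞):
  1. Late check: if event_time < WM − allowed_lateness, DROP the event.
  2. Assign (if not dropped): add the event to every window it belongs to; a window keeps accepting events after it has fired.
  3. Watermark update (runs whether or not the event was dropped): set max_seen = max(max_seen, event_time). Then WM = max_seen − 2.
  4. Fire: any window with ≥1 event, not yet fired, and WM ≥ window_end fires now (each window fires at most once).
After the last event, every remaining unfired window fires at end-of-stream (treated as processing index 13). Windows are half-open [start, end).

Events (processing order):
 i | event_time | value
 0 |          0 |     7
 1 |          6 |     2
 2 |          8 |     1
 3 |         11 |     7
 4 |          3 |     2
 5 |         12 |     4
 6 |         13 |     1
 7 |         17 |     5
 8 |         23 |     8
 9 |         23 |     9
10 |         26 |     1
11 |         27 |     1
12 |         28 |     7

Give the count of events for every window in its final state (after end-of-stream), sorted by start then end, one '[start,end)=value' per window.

[0,6)=1 [3,9)=2 [6,12)=3 [9,15)=3 [12,18)=3 [15,21)=1 [18,24)=2 [21,27)=3 [24,30)=3 [27,33)=2

i=0 t=0 v=7: → [0,6); WM=-2
i=1 t=6 v=2: → [6,12),[3,9); WM=4
i=2 t=8 v=1: → [6,12),[3,9); WM=6; [0,6) fires=1
i=3 t=11 v=7: → [9,15),[6,12); WM=9; [3,9) fires=2
i=4 t=3 v=2: DROP (t<9-0); WM=9
i=5 t=12 v=4: → [12,18),[9,15); WM=10
i=6 t=13 v=1: → [12,18),[9,15); WM=11
i=7 t=17 v=5: → [15,21),[12,18); WM=15; [6,12) fires=3 [9,15) fires=3
i=8 t=23 v=8: → [21,27),[18,24); WM=21; [12,18) fires=3 [15,21) fires=1
i=9 t=23 v=9: → [21,27),[18,24); WM=21
i=10 t=26 v=1: → [24,30),[21,27); WM=24; [18,24) fires=2
i=11 t=27 v=1: → [27,33),[24,30); WM=25
i=12 t=28 v=7: → [27,33),[24,30); WM=26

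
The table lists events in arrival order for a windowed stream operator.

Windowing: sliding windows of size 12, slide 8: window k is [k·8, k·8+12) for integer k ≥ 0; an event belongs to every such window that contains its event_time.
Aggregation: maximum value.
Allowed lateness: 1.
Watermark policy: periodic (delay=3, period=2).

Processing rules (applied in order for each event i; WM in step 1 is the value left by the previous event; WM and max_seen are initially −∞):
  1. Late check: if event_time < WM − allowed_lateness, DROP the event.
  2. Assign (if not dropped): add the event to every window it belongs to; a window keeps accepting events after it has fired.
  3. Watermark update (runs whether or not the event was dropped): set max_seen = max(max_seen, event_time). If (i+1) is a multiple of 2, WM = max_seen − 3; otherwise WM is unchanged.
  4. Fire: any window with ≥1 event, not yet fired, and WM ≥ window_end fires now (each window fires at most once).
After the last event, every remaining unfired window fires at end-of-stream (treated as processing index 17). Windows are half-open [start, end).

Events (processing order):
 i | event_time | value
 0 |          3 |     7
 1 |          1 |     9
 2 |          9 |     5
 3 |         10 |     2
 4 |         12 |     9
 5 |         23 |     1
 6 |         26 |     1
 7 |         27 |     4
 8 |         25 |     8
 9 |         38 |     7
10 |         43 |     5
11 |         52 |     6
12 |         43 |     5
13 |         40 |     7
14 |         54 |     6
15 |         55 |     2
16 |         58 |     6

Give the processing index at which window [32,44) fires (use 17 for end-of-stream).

i=0 t=3 v=7: → [0,12); WM=−∞
i=1 t=1 v=9: → [0,12); WM=0
i=2 t=9 v=5: → [8,20),[0,12); WM=0
i=3 t=10 v=2: → [8,20),[0,12); WM=7
i=4 t=12 v=9: → [8,20); WM=7
i=5 t=23 v=1: → [16,28); WM=20; [0,12) fires=9 [8,20) fires=9
i=6 t=26 v=1: → [24,36),[16,28); WM=20
i=7 t=27 v=4: → [24,36),[16,28); WM=24
i=8 t=25 v=8: → [24,36),[16,28); WM=24
i=9 t=38 v=7: → [32,44); WM=35; [16,28) fires=8
i=10 t=43 v=5: → [40,52),[32,44); WM=35
i=11 t=52 v=6: → [48,60); WM=49; [24,36) fires=8 [32,44) fires=7
i=12 t=43 v=5: DROP (t<49-1); WM=49
i=13 t=40 v=7: DROP (t<49-1); WM=49
i=14 t=54 v=6: → [48,60); WM=49
i=15 t=55 v=2: → [48,60); WM=52; [40,52) fires=5
i=16 t=58 v=6: → [56,68),[48,60); WM=52

11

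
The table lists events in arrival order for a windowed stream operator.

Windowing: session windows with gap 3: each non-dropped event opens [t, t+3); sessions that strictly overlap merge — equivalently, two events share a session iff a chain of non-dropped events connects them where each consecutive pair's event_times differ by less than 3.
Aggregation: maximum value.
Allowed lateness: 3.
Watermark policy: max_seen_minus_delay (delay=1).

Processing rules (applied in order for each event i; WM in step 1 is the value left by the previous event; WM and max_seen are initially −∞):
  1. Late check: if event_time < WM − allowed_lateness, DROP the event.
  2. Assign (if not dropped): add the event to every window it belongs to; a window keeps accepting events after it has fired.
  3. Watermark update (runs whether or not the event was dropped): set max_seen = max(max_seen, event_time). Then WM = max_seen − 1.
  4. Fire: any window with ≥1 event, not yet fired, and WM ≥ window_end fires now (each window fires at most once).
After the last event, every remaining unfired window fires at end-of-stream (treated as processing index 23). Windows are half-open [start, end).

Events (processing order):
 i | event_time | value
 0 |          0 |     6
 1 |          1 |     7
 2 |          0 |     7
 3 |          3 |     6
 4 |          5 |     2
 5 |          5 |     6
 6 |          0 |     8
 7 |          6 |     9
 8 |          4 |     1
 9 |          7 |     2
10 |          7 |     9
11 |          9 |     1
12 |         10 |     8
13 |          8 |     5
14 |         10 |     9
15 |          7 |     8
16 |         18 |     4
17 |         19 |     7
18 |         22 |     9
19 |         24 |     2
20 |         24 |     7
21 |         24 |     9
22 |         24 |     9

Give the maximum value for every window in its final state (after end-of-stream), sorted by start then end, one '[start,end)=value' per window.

i=0 t=0 v=6: → [0,3); WM=-1
i=1 t=1 v=7: → [0,4); WM=0
i=2 t=0 v=7: → [0,4); WM=0
i=3 t=3 v=6: → [0,6); WM=2
i=4 t=5 v=2: → [0,8); WM=4
i=5 t=5 v=6: → [0,8); WM=4
i=6 t=0 v=8: DROP (t<4-3); WM=4
i=7 t=6 v=9: → [0,9); WM=5
i=8 t=4 v=1: → [0,9); WM=5
i=9 t=7 v=2: → [0,10); WM=6
i=10 t=7 v=9: → [0,10); WM=6
i=11 t=9 v=1: → [0,12); WM=8
i=12 t=10 v=8: → [0,13); WM=9
i=13 t=8 v=5: → [0,13); WM=9
i=14 t=10 v=9: → [0,13); WM=9
i=15 t=7 v=8: → [0,13); WM=9
i=16 t=18 v=4: → [18,21); WM=17
i=17 t=19 v=7: → [18,22); WM=18
i=18 t=22 v=9: → [22,25); WM=21
i=19 t=24 v=2: → [22,27); WM=23
i=20 t=24 v=7: → [22,27); WM=23
i=21 t=24 v=9: → [22,27); WM=23
i=22 t=24 v=9: → [22,27); WM=23

[0,13)=9 [18,22)=7 [22,27)=9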